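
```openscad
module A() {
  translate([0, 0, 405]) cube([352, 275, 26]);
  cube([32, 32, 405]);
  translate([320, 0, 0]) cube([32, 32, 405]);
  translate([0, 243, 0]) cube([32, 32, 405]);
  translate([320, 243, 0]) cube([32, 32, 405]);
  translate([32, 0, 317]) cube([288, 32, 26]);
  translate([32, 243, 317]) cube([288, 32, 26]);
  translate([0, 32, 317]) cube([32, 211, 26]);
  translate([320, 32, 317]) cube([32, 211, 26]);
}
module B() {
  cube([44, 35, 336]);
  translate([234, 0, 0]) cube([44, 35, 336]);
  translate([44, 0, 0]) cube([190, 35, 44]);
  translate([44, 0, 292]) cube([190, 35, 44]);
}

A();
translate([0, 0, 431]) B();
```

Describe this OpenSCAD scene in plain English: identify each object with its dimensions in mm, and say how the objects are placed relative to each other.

A is a four-legged stool. The seat is a 352×275×26 mm slab whose top surface is at z = 431 mm; four square legs, each 32×32 mm in cross-section, run from the floor (z = 0) to the underside of the seat, each flush with a corner of the seat. Four stretchers, 32 mm wide and 26 mm tall, connect adjacent legs with their undersides at z = 317 mm, each running between the inner faces of the legs it joins and aligned with the legs' outer faces on the other axis.

B is a picture frame with a 190×248 mm rectangular opening (x by z) and a uniform 44 mm border on every side. Frame depth is 35 mm along y. It is built from two vertical stiles running the full outside height and two horizontal rails spanning the gap between the stiles.

The picture frame is on top of the stool.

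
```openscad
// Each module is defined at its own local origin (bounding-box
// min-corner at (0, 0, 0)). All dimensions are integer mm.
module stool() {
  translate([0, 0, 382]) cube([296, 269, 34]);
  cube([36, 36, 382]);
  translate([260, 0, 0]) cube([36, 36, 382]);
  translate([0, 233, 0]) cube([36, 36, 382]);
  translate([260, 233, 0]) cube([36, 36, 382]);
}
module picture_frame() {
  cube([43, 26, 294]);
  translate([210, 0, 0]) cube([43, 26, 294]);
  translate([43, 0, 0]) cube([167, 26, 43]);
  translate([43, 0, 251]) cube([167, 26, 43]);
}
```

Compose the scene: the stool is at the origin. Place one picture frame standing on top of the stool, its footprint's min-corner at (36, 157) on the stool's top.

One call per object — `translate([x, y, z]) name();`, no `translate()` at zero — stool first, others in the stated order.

stool();
translate([36, 157, 416]) picture_frame();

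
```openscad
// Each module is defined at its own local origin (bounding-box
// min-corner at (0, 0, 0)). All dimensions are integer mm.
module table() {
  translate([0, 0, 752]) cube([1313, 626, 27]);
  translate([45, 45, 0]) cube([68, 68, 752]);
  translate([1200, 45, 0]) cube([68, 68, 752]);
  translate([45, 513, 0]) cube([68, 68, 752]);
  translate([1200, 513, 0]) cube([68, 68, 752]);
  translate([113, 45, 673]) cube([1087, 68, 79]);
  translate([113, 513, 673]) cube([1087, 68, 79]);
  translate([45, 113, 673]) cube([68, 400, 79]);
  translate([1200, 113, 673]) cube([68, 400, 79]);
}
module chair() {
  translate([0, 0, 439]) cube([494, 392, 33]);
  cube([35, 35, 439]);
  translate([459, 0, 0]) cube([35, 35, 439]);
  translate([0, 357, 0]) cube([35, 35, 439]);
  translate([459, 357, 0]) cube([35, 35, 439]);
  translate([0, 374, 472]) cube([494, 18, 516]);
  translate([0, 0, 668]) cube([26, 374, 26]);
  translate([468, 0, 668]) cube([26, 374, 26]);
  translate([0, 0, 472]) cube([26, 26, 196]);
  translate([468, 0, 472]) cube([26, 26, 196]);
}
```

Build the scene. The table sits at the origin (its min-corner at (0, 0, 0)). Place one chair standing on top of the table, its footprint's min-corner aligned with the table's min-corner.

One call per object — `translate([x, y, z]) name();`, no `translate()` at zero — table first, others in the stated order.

table();
translate([0, 0, 779]) chair();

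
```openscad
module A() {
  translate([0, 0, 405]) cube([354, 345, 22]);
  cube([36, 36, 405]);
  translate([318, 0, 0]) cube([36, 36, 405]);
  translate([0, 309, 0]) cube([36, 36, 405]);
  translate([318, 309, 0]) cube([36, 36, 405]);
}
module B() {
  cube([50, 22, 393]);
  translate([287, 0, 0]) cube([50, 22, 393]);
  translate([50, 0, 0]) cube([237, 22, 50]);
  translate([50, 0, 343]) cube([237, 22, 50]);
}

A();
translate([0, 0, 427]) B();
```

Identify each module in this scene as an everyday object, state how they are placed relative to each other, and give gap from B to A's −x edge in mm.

The picture frame's min-x is at 0; the stool's min-x is 0; gap = 0 mm.

A is a stool. B is a picture frame. The picture frame is on top of the stool. The gap from the picture frame to the stool's −x edge is 0 mm.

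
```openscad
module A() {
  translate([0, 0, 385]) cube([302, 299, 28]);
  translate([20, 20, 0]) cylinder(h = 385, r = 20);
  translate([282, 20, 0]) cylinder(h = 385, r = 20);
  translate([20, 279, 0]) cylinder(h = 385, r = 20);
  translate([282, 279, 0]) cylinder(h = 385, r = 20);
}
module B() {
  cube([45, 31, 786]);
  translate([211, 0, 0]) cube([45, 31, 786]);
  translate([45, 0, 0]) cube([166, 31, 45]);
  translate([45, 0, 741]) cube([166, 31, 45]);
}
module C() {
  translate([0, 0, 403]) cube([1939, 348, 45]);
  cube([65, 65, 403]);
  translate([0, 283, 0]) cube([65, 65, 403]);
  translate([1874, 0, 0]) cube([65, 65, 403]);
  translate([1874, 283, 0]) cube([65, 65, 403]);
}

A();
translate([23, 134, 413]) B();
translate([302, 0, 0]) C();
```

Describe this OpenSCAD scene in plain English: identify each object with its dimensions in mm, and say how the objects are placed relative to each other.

A is a simple wooden stool: a rectangular seat 302 mm (x) by 299 mm (y), 28 mm thick, top face at z = 413 mm, on four round legs, each 40 mm in diameter. The legs rest on z = 0, each leg's axis is inset half a diameter from the nearest pair of seat edges (so the leg's bounding box is flush with the corner).

B is a rectangular picture frame lying in the x–z plane (depth along y). The opening is 166 mm wide (x) by 696 mm tall (z), surrounded by a border 45 mm wide on all four sides. The frame is 31 mm deep and is made of two full-height vertical stiles with two horizontal rails fitted between them.

C is a long wooden bench with a 1939 mm (x) × 348 mm (y) seat, 45 mm thick, its top surface 448 mm above the floor. Four 65 mm square legs at the seat corners, flush with the edges, run from z = 0 to the seat underside.

The picture frame is on top of the stool, centred. The bench is against the stool's +x side, with their −y faces flush.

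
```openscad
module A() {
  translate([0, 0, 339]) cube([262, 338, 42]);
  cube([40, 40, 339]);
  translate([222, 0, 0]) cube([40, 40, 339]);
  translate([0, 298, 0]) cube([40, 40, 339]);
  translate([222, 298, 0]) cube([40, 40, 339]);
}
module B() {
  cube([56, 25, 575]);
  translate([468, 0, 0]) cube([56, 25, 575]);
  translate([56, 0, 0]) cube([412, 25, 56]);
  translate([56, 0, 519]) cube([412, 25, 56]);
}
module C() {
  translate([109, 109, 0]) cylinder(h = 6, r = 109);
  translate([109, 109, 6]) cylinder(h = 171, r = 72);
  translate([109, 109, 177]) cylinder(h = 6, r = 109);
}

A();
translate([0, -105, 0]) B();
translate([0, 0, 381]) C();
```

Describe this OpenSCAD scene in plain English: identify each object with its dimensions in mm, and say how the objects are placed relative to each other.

A is a simple wooden stool: a rectangular seat 262 mm (x) by 338 mm (y), 42 mm thick, top face at z = 381 mm, on four square legs, each 40×40 mm in cross-section. The legs rest on z = 0, each flush with a corner of the seat.

B is a rectangular picture frame lying in the x–z plane (depth along y). The opening is 412 mm wide (x) by 463 mm tall (z), surrounded by a border 56 mm wide on all four sides. The frame is 25 mm deep and is made of two full-height vertical stiles with two horizontal rails fitted between them.

C is a spool: two coaxial disc flanges of radius 109 mm and thickness 6 mm, joined by a core cylinder of radius 72 mm and height 171 mm. The lower flange rests on z = 0 and the three cylinders share a vertical axis.

The picture frame is on the floor beside the stool on its −y side. The spool is on top of the stool.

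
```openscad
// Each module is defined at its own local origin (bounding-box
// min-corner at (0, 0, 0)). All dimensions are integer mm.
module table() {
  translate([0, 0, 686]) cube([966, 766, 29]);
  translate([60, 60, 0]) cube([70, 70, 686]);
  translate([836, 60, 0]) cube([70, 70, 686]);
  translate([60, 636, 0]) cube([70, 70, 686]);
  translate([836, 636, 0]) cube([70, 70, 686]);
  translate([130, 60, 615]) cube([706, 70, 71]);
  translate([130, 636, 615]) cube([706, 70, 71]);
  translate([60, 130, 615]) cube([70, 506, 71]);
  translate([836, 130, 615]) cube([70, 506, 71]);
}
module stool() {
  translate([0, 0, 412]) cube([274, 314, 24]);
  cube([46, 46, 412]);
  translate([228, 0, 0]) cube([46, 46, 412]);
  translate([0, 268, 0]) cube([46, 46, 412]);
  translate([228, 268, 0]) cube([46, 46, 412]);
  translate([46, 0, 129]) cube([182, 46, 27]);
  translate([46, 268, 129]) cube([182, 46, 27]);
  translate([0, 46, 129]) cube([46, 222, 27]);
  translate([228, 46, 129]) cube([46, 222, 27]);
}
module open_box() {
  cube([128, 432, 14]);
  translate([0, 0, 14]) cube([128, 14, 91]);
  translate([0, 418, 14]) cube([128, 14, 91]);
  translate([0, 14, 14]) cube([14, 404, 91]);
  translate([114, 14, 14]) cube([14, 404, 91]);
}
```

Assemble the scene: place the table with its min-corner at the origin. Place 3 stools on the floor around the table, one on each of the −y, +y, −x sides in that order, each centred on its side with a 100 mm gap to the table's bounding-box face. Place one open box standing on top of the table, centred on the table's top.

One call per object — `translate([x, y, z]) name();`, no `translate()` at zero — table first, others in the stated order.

table();
translate([346, -414, 0]) stool();
translate([346, 866, 0]) stool();
translate([-374, 226, 0]) stool();
translate([419, 167, 715]) open_box();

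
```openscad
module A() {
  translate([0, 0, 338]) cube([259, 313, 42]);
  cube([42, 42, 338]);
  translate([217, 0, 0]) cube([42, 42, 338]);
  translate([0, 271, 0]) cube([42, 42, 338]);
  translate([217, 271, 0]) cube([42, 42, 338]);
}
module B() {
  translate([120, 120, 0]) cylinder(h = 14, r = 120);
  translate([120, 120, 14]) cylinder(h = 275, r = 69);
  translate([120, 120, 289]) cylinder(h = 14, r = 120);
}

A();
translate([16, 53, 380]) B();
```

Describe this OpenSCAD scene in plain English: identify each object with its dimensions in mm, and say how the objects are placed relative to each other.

A is a four-legged stool. The seat is a 259×313×42 mm slab whose top surface is at z = 380 mm; four square legs, each 42×42 mm in cross-section, run from the floor (z = 0) to the underside of the seat, each flush with a corner of the seat.

B is a spool: two coaxial disc flanges of radius 120 mm and thickness 14 mm, joined by a core cylinder of radius 69 mm and height 275 mm. The lower flange rests on z = 0 and the three cylinders share a vertical axis.

The spool is on top of the stool.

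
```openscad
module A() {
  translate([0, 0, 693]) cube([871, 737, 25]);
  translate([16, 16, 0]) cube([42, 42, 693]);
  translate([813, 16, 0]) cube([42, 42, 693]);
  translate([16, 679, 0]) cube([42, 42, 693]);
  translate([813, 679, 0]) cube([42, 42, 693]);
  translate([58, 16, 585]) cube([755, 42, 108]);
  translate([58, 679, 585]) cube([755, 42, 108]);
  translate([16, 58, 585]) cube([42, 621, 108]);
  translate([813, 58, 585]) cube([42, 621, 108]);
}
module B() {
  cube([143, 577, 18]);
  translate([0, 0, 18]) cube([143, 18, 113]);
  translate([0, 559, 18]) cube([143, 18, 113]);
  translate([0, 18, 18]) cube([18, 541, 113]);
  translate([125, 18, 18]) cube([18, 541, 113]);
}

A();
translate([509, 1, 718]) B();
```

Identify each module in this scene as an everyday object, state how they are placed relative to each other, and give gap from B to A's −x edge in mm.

The open box's min-x is at 509; the table's min-x is 0; gap = 509 mm.

A is a table. B is an open box. The open box is on top of the table. The gap from the open box to the table's −x edge is 509 mm.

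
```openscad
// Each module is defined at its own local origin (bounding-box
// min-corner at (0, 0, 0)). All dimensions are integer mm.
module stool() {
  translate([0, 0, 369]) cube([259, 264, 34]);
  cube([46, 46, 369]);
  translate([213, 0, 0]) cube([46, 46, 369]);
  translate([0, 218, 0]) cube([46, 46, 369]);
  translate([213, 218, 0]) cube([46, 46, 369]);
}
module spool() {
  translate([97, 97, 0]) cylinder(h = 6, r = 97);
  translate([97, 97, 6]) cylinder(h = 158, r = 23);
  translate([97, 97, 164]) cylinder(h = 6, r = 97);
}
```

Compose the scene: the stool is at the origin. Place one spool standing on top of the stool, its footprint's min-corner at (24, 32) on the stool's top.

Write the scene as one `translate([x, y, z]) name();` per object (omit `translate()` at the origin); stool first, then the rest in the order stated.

stool();
translate([24, 32, 403]) spool();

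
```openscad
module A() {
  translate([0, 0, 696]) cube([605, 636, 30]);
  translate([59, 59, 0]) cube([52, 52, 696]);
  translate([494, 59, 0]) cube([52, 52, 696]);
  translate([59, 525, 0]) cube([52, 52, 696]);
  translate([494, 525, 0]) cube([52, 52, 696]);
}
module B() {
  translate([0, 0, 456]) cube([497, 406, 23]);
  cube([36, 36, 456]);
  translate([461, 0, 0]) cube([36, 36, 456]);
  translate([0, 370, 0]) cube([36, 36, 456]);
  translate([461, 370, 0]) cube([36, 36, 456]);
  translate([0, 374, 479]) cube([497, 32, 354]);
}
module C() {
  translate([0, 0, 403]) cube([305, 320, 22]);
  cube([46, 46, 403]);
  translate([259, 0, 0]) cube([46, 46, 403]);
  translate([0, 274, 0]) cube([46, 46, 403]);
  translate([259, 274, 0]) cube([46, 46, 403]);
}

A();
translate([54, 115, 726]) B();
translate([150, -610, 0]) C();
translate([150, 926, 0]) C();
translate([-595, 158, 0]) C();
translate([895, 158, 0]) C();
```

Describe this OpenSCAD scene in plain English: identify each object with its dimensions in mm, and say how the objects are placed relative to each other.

A is a table with a 605×636 mm rectangular top, 30 mm thick, top surface at z = 726 mm, supported by four 52×52 mm square legs, each inset 59 mm from the nearest pair of top edges, running from the floor.

B is a chair: 497×406 mm seat, 23 mm thick, top at z = 479 mm, on four 36 mm square corner legs flush with the seat edges. A 32 mm thick backrest slab spans the full seat width, extending 354 mm above the seat top, its back face flush with the seat's +y edge.

C is a four-legged stool. The seat is 305×320 mm, 22 mm thick, top at z = 425 mm. It stands on four square legs, each 46×46 mm in cross-section, from z = 0 to the seat underside, each flush with a corner of the seat.

The chair is on top of the table, centred. Four stools sit around the table at the −y, +y, −x, +x sides.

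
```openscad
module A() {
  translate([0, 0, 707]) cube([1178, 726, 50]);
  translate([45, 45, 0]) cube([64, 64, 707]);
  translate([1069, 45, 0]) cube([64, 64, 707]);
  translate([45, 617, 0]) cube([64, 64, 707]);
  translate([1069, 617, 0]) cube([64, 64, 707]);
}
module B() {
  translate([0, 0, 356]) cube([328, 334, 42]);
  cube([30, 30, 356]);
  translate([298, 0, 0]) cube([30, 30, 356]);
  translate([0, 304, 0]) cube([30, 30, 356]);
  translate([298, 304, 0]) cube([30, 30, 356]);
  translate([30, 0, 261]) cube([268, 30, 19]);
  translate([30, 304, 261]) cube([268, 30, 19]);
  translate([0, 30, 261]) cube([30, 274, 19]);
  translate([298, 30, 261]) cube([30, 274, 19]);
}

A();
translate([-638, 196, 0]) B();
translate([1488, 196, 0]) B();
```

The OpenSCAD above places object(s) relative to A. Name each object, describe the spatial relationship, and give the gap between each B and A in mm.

Each stool's nearest face is 310 mm from the table's bounding box.

A is a table. B is a stool. Two stools sit around the table at the −x, +x sides. The gap between each stool and the table is 310 mm.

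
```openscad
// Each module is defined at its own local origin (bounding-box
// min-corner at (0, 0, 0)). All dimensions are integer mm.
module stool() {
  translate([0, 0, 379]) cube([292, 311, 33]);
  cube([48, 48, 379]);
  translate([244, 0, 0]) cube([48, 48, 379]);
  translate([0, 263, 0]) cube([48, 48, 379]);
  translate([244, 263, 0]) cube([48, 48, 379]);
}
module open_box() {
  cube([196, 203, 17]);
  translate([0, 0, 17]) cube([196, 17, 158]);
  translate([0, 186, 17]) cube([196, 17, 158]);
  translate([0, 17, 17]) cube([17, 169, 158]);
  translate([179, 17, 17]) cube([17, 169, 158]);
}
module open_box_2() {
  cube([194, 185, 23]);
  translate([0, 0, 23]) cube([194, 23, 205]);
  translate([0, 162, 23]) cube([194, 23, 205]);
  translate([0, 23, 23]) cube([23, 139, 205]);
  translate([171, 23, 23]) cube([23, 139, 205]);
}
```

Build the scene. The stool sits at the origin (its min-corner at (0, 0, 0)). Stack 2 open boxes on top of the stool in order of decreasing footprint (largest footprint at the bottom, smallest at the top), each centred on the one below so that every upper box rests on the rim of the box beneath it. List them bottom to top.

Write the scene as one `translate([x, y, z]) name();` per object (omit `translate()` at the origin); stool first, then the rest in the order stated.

stool();
translate([48, 54, 412]) open_box();
translate([49, 63, 587]) open_box_2();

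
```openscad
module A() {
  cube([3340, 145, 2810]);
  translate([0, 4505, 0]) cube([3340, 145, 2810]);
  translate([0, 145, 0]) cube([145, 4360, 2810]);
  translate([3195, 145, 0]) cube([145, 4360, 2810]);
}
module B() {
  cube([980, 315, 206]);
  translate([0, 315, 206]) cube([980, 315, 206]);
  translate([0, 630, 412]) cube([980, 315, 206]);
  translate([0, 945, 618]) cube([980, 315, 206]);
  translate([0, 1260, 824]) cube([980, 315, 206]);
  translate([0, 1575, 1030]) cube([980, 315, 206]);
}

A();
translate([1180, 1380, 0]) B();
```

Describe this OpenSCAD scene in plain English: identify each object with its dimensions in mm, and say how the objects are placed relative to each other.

A is the wall frame of a small rectangular building: four walls, each 2810 mm tall and 145 mm thick, enclosing a footprint 3340 mm (x) by 4650 mm (y) outside-to-outside, with no floor or roof. The front and back walls (the −y and +y sides) span the full width; the two side walls fit between them.

B is a straight staircase of 6 solid steps. Each step is 980 mm wide (x), 315 mm deep (y, the going) and 206 mm tall (the rise). The first step rests on the floor; each subsequent step sits one going further in +y and one rise higher in +z, directly behind and above the previous step with no overlap.

The staircase sits inside the house frame, centred.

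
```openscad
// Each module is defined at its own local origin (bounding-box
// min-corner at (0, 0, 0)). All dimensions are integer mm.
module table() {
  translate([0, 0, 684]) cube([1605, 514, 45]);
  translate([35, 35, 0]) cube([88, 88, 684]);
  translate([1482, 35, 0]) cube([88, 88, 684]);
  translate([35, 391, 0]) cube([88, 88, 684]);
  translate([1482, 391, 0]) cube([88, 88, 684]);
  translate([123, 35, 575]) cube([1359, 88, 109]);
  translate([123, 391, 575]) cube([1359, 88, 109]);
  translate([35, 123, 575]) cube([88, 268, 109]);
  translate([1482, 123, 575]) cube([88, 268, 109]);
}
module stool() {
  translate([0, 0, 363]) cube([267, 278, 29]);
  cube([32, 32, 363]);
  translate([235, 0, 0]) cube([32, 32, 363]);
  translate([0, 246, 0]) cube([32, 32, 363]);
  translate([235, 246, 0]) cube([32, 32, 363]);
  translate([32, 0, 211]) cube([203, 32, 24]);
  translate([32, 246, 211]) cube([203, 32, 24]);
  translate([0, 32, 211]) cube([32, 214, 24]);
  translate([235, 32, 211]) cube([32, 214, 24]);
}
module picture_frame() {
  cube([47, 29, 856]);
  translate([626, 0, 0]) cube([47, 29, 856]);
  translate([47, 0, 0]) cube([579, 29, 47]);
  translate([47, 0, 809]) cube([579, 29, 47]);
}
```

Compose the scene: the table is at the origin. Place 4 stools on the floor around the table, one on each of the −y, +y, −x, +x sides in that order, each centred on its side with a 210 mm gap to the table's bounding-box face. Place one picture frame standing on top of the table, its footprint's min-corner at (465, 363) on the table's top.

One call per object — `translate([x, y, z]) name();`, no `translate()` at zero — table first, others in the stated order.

table();
translate([669, -488, 0]) stool();
translate([669, 724, 0]) stool();
translate([-477, 118, 0]) stool();
translate([1815, 118, 0]) stool();
translate([465, 363, 729]) picture_frame();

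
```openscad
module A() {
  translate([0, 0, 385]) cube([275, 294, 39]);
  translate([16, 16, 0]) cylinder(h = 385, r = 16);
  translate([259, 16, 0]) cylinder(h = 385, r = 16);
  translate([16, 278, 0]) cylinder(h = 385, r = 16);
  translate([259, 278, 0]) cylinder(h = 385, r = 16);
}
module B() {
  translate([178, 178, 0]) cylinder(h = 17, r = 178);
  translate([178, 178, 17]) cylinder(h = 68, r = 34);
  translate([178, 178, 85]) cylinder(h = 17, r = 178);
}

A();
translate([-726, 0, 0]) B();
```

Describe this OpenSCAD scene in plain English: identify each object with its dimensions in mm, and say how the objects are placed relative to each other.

A is a simple wooden stool: a rectangular seat 275 mm (x) by 294 mm (y), 39 mm thick, top face at z = 424 mm, on four round legs, each 32 mm in diameter. The legs rest on z = 0, each leg's axis is inset half a diameter from the nearest pair of seat edges (so the leg's bounding box is flush with the corner).

B is a spool: two coaxial disc flanges of radius 178 mm and thickness 17 mm, joined by a core cylinder of radius 34 mm and height 68 mm. The lower flange rests on z = 0 and the three cylinders share a vertical axis.

The spool is on the floor beside the stool on its −x side.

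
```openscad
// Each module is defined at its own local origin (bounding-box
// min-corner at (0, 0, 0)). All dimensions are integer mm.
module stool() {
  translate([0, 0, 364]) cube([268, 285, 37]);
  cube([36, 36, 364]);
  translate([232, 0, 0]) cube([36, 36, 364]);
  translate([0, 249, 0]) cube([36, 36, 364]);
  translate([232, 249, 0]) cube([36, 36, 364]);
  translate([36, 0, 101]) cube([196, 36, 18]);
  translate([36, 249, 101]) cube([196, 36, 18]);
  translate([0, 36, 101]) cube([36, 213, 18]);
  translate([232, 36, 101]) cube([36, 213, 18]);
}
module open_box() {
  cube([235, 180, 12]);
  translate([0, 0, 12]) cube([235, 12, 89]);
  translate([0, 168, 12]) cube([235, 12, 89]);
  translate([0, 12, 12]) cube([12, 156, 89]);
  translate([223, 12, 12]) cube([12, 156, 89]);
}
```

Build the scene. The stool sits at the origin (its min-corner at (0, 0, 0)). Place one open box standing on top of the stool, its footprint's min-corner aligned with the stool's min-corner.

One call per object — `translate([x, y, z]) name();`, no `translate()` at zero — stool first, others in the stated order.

stool();
translate([0, 0, 401]) open_box();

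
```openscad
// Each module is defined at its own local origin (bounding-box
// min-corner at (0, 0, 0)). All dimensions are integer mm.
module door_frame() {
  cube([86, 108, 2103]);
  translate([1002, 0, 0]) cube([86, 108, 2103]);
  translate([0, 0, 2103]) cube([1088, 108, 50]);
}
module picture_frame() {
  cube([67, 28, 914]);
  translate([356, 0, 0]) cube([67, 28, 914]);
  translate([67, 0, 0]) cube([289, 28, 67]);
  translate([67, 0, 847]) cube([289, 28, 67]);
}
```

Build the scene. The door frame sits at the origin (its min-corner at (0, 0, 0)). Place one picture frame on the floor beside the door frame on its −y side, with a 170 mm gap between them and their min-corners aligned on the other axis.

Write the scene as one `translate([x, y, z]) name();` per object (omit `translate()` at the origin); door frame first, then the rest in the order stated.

door_frame();
translate([0, -198, 0]) picture_frame();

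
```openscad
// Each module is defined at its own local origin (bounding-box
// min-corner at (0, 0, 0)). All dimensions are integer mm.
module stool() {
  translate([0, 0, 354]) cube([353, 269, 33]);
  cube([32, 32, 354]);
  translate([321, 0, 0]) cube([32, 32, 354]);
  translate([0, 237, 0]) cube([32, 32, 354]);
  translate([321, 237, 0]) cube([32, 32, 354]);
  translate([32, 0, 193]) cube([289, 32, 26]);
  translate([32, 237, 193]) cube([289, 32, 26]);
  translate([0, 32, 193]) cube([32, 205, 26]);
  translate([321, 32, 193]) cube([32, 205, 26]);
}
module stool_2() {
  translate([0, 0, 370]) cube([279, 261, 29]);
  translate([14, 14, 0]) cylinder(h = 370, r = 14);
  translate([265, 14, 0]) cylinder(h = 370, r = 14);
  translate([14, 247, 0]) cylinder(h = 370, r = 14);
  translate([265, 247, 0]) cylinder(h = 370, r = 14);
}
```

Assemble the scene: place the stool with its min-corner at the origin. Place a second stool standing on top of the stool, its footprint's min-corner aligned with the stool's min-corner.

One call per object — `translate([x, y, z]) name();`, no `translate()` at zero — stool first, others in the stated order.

stool();
translate([0, 0, 387]) stool_2();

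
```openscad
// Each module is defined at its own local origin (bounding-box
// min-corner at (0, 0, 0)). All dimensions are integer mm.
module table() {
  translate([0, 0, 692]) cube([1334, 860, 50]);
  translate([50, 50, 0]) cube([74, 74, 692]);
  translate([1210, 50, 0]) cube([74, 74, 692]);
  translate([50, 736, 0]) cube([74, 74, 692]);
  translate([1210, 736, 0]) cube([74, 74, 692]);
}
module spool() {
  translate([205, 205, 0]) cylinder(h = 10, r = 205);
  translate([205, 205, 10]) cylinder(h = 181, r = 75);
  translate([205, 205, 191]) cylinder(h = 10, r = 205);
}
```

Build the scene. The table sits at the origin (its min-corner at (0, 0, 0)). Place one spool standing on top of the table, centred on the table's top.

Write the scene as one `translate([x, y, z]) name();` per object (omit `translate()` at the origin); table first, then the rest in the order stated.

table();
translate([462, 225, 742]) spool();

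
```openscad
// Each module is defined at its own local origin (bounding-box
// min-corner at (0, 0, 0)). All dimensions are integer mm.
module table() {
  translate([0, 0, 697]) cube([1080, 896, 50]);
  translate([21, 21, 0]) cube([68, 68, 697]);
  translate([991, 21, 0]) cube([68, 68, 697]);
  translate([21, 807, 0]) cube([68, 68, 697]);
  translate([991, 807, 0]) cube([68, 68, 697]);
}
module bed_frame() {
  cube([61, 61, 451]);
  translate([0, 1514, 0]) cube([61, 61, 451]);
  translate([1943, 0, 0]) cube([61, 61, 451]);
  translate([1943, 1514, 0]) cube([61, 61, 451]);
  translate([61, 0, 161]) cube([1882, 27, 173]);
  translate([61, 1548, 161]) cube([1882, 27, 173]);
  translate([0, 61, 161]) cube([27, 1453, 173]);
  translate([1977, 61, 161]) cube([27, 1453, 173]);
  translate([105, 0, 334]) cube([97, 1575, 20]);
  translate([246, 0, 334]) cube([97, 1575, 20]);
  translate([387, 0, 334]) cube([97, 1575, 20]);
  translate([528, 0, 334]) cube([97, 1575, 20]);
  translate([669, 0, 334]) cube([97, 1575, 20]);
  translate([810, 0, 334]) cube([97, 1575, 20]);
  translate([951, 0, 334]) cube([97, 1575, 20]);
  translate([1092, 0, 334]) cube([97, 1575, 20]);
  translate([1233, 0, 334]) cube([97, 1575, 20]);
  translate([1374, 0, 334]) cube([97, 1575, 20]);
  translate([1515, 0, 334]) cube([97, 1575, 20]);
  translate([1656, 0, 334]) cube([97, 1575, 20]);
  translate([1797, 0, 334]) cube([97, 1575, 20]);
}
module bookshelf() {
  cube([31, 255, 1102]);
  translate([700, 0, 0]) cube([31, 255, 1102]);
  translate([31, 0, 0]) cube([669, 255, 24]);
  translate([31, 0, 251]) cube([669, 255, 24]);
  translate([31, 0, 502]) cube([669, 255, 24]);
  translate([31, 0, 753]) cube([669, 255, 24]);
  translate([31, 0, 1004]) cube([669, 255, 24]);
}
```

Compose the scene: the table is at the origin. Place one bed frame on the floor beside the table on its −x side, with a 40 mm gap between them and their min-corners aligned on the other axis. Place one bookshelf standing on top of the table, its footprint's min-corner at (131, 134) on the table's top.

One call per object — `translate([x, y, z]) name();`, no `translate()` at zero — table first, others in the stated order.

table();
translate([-2044, 0, 0]) bed_frame();
translate([131, 134, 747]) bookshelf();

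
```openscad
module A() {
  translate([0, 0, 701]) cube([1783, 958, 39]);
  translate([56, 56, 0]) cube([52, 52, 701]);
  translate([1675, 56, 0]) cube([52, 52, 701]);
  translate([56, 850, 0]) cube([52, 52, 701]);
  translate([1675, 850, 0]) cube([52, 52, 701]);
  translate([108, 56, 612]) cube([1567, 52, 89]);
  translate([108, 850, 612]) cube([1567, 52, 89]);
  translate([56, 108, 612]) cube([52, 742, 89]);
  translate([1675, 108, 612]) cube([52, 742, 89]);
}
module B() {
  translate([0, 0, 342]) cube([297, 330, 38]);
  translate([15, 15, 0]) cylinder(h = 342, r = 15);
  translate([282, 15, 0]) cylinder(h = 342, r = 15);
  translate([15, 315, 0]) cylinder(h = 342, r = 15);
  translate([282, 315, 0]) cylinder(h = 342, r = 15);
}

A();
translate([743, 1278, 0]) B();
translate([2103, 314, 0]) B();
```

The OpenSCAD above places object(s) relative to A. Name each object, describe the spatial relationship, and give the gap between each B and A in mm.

A is a table. B is a stool. Two stools sit around the table at the +y, +x sides. The gap between each stool and the table is 320 mm.

Each stool's nearest face is 320 mm from the table's bounding box.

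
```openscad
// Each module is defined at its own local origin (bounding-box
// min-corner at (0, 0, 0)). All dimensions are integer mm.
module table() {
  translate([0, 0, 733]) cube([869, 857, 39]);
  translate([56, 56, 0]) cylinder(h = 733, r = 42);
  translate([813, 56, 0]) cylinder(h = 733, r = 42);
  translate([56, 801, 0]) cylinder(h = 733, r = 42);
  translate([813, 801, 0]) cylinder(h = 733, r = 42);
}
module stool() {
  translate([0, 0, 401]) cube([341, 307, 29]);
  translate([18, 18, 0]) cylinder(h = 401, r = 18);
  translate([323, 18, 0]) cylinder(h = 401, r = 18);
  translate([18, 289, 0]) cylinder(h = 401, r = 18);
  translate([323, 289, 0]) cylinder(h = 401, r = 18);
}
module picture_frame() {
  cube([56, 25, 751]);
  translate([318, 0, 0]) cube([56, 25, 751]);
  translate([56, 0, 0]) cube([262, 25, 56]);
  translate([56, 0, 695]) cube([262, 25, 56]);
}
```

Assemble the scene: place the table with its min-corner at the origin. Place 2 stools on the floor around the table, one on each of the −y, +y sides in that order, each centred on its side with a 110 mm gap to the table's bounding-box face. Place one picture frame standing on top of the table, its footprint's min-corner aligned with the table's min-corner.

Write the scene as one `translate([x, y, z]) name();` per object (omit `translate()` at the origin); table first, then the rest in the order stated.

table();
translate([264, -417, 0]) stool();
translate([264, 967, 0]) stool();
translate([0, 0, 772]) picture_frame();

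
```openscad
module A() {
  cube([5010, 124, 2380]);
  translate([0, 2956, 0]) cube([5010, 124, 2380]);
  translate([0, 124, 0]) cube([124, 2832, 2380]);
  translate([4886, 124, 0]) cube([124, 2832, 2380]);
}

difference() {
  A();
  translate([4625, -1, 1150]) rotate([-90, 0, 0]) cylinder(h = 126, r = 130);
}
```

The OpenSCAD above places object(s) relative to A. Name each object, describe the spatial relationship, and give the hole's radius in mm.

The subtracted cylinder has r = 130 mm.

A is a house frame. The house frame has a circular hole through its front wall. The hole's radius is 130 mm.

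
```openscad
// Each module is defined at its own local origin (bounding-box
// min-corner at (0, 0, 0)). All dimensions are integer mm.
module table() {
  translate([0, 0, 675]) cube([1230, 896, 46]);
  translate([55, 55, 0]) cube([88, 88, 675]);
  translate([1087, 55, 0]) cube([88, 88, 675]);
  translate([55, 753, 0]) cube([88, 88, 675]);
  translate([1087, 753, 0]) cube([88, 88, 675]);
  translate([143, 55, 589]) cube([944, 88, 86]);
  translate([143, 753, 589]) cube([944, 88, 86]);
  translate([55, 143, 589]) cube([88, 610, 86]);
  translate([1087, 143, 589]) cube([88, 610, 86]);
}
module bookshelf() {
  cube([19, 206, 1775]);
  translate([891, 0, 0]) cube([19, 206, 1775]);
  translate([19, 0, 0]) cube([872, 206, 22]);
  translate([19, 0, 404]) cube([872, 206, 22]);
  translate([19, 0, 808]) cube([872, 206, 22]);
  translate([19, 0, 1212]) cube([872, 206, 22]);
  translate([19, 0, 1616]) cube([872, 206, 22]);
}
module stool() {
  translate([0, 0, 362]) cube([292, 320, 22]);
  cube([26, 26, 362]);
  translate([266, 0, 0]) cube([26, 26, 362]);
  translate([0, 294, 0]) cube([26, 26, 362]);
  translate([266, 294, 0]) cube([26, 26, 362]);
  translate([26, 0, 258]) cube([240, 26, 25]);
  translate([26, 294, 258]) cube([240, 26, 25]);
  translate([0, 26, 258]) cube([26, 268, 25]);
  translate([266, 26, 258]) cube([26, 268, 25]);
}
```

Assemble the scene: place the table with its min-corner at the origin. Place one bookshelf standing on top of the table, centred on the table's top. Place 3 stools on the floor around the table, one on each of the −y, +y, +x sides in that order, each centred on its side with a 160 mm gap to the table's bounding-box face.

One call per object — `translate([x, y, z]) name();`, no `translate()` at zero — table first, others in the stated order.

table();
translate([160, 345, 721]) bookshelf();
translate([469, -480, 0]) stool();
translate([469, 1056, 0]) stool();
translate([1390, 288, 0]) stool();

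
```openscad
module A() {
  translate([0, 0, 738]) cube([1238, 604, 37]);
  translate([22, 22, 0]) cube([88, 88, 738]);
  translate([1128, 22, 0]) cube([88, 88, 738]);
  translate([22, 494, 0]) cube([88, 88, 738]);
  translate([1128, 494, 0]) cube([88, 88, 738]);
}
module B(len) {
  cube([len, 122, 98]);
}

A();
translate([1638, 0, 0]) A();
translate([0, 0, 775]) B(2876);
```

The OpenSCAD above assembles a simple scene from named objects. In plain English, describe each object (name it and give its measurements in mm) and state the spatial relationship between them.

A is a rectangular dining table. The top is 1238×604×37 mm with its upper surface at z = 775 mm. It stands on four 88×88 mm square legs, each inset 22 mm from the nearest pair of top edges, running from the floor to the underside of the top.

B is a rectangular beam 2876 mm long (x), 122 mm deep (y), 98 mm thick (z).

The beam spans the tops of two tables placed 400 mm apart, resting at z = 775 mm.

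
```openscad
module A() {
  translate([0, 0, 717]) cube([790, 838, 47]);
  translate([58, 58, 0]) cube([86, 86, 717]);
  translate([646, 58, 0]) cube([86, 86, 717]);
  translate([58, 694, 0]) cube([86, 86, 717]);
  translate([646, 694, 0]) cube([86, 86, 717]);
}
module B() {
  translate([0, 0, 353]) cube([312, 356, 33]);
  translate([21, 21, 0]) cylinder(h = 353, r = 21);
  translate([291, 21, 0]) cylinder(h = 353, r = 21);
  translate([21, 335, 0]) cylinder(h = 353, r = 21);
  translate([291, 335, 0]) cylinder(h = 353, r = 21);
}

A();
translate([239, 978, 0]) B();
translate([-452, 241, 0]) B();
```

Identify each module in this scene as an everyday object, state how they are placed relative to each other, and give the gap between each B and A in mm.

A is a table. B is a stool. Two stools sit around the table at the +y, −x sides. The gap between each stool and the table is 140 mm.

Each stool's nearest face is 140 mm from the table's bounding box.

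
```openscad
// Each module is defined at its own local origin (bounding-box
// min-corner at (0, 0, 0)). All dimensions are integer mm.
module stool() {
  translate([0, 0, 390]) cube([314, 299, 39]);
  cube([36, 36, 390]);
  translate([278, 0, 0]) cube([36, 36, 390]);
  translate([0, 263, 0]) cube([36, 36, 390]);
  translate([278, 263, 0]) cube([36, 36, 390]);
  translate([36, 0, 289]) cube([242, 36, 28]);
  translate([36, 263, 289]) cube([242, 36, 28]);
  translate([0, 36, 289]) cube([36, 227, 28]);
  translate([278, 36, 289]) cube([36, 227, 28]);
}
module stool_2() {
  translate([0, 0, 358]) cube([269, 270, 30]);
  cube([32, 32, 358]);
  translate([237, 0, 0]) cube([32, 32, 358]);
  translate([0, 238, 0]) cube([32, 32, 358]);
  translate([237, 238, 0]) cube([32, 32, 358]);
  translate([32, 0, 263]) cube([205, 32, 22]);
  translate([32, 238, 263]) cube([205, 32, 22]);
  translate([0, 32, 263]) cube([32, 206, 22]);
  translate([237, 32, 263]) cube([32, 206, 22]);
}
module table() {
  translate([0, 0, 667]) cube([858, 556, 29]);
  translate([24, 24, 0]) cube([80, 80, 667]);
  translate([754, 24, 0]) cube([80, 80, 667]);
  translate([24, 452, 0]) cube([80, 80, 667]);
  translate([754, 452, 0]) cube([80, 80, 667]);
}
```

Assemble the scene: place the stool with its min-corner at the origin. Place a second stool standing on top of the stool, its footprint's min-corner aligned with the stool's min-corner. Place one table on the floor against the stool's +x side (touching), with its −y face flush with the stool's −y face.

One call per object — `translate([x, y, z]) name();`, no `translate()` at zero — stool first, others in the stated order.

stool();
translate([0, 0, 429]) stool_2();
translate([314, 0, 0]) table();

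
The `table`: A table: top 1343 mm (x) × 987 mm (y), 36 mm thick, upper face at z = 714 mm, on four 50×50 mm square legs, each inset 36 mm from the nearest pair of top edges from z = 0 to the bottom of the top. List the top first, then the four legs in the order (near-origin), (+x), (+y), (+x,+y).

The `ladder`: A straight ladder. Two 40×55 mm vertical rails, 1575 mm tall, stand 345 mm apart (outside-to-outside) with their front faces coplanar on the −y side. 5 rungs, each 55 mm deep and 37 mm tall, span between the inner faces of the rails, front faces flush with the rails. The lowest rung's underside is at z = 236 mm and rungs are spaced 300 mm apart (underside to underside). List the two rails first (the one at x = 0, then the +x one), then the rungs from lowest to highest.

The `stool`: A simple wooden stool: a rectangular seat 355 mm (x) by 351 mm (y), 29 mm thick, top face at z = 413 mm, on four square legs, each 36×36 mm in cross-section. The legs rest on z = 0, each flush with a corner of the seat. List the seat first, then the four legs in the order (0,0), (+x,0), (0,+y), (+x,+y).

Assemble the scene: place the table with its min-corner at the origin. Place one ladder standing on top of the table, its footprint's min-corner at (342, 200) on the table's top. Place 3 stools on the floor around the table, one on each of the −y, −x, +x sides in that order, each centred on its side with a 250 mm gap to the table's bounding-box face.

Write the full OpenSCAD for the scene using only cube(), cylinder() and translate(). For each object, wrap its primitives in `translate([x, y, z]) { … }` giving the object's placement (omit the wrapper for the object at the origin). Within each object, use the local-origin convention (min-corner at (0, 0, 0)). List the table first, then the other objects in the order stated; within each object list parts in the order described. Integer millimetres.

translate([0, 0, 678]) cube([1343, 987, 36]);
translate([36, 36, 0]) cube([50, 50, 678]);
translate([1257, 36, 0]) cube([50, 50, 678]);
translate([36, 901, 0]) cube([50, 50, 678]);
translate([1257, 901, 0]) cube([50, 50, 678]);
translate([342, 200, 714]) {
  cube([40, 55, 1575]);
  translate([305, 0, 0]) cube([40, 55, 1575]);
  translate([40, 0, 236]) cube([265, 55, 37]);
  translate([40, 0, 536]) cube([265, 55, 37]);
  translate([40, 0, 836]) cube([265, 55, 37]);
  translate([40, 0, 1136]) cube([265, 55, 37]);
  translate([40, 0, 1436]) cube([265, 55, 37]);
}
translate([494, -601, 0]) {
  translate([0, 0, 384]) cube([355, 351, 29]);
  cube([36, 36, 384]);
  translate([319, 0, 0]) cube([36, 36, 384]);
  translate([0, 315, 0]) cube([36, 36, 384]);
  translate([319, 315, 0]) cube([36, 36, 384]);
}
translate([-605, 318, 0]) {
  translate([0, 0, 384]) cube([355, 351, 29]);
  cube([36, 36, 384]);
  translate([319, 0, 0]) cube([36, 36, 384]);
  translate([0, 315, 0]) cube([36, 36, 384]);
  translate([319, 315, 0]) cube([36, 36, 384]);
}
translate([1593, 318, 0]) {
  translate([0, 0, 384]) cube([355, 351, 29]);
  cube([36, 36, 384]);
  translate([319, 0, 0]) cube([36, 36, 384]);
  translate([0, 315, 0]) cube([36, 36, 384]);
  translate([319, 315, 0]) cube([36, 36, 384]);
}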